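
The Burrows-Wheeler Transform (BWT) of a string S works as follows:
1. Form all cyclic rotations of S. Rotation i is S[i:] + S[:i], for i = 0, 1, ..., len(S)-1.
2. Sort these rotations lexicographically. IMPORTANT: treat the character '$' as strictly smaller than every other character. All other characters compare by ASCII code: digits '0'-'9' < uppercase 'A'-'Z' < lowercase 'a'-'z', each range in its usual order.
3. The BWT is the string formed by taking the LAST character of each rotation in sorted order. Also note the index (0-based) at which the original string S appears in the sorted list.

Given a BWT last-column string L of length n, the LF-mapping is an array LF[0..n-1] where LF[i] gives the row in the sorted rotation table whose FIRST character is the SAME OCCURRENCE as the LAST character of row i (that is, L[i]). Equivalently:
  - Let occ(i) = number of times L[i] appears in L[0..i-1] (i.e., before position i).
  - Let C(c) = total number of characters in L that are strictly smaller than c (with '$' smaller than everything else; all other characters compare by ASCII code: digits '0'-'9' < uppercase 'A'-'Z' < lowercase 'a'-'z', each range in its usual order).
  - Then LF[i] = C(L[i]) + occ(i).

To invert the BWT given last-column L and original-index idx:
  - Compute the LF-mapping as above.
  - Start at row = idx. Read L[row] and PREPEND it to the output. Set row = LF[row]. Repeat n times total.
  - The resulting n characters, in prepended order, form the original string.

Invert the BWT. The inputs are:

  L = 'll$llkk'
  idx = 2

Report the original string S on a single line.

Answer: kllkll$

Derivation:
LF mapping: 3 4 0 5 6 1 2
Walk LF starting at row 2, prepending L[row]:
  step 1: row=2, L[2]='$', prepend. Next row=LF[2]=0
  step 2: row=0, L[0]='l', prepend. Next row=LF[0]=3
  step 3: row=3, L[3]='l', prepend. Next row=LF[3]=5
  step 4: row=5, L[5]='k', prepend. Next row=LF[5]=1
  step 5: row=1, L[1]='l', prepend. Next row=LF[1]=4
  step 6: row=4, L[4]='l', prepend. Next row=LF[4]=6
  step 7: row=6, L[6]='k', prepend. Next row=LF[6]=2
Reversed output: kllkll$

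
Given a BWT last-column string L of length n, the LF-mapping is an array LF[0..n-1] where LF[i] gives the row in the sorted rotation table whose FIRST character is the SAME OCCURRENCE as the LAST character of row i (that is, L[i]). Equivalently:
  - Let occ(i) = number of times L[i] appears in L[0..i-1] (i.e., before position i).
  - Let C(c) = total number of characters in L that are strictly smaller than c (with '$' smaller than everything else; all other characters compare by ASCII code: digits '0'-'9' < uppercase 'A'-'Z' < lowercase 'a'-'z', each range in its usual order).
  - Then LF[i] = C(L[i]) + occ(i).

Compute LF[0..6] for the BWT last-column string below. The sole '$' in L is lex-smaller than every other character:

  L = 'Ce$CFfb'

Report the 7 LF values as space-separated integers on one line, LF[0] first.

Answer: 1 5 0 2 3 6 4

Derivation:
Char counts: '$':1, 'C':2, 'F':1, 'b':1, 'e':1, 'f':1
C (first-col start): C('$')=0, C('C')=1, C('F')=3, C('b')=4, C('e')=5, C('f')=6
L[0]='C': occ=0, LF[0]=C('C')+0=1+0=1
L[1]='e': occ=0, LF[1]=C('e')+0=5+0=5
L[2]='$': occ=0, LF[2]=C('$')+0=0+0=0
L[3]='C': occ=1, LF[3]=C('C')+1=1+1=2
L[4]='F': occ=0, LF[4]=C('F')+0=3+0=3
L[5]='f': occ=0, LF[5]=C('f')+0=6+0=6
L[6]='b': occ=0, LF[6]=C('b')+0=4+0=4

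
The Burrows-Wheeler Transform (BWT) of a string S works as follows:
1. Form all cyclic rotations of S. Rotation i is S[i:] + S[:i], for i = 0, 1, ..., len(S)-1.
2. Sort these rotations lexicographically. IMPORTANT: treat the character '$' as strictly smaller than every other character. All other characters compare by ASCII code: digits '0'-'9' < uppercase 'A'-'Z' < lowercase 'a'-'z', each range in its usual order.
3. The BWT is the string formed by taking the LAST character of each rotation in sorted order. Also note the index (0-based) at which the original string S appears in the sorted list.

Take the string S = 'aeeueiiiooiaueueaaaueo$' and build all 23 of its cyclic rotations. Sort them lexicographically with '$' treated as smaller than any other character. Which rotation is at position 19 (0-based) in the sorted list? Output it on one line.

All 23 rotations (rotation i = S[i:]+S[:i]):
  rot[0] = aeeueiiiooiaueueaaaueo$
  rot[1] = eeueiiiooiaueueaaaueo$a
  rot[2] = eueiiiooiaueueaaaueo$ae
  rot[3] = ueiiiooiaueueaaaueo$aee
  rot[4] = eiiiooiaueueaaaueo$aeeu
  rot[5] = iiiooiaueueaaaueo$aeeue
  rot[6] = iiooiaueueaaaueo$aeeuei
  rot[7] = iooiaueueaaaueo$aeeueii
  rot[8] = ooiaueueaaaueo$aeeueiii
  rot[9] = oiaueueaaaueo$aeeueiiio
  rot[10] = iaueueaaaueo$aeeueiiioo
  rot[11] = aueueaaaueo$aeeueiiiooi
  rot[12] = ueueaaaueo$aeeueiiiooia
  rot[13] = eueaaaueo$aeeueiiiooiau
  rot[14] = ueaaaueo$aeeueiiiooiaue
  rot[15] = eaaaueo$aeeueiiiooiaueu
  rot[16] = aaaueo$aeeueiiiooiaueue
  rot[17] = aaueo$aeeueiiiooiaueuea
  rot[18] = aueo$aeeueiiiooiaueueaa
  rot[19] = ueo$aeeueiiiooiaueueaaa
  rot[20] = eo$aeeueiiiooiaueueaaau
  rot[21] = o$aeeueiiiooiaueueaaaue
  rot[22] = $aeeueiiiooiaueueaaaueo
Sorted (with $ < everything):
  sorted[0] = $aeeueiiiooiaueueaaaueo
  sorted[1] = aaaueo$aeeueiiiooiaueue
  sorted[2] = aaueo$aeeueiiiooiaueuea
  sorted[3] = aeeueiiiooiaueueaaaueo$
  sorted[4] = aueo$aeeueiiiooiaueueaa
  sorted[5] = aueueaaaueo$aeeueiiiooi
  sorted[6] = eaaaueo$aeeueiiiooiaueu
  sorted[7] = eeueiiiooiaueueaaaueo$a
  sorted[8] = eiiiooiaueueaaaueo$aeeu
  sorted[9] = eo$aeeueiiiooiaueueaaau
  sorted[10] = eueaaaueo$aeeueiiiooiau
  sorted[11] = eueiiiooiaueueaaaueo$ae
  sorted[12] = iaueueaaaueo$aeeueiiioo
  sorted[13] = iiiooiaueueaaaueo$aeeue
  sorted[14] = iiooiaueueaaaueo$aeeuei
  sorted[15] = iooiaueueaaaueo$aeeueii
  sorted[16] = o$aeeueiiiooiaueueaaaue
  sorted[17] = oiaueueaaaueo$aeeueiiio
  sorted[18] = ooiaueueaaaueo$aeeueiii
  sorted[19] = ueaaaueo$aeeueiiiooiaue
  sorted[20] = ueiiiooiaueueaaaueo$aee
  sorted[21] = ueo$aeeueiiiooiaueueaaa
  sorted[22] = ueueaaaueo$aeeueiiiooia
sorted[19] = ueaaaueo$aeeueiiiooiaue

Answer: ueaaaueo$aeeueiiiooiaue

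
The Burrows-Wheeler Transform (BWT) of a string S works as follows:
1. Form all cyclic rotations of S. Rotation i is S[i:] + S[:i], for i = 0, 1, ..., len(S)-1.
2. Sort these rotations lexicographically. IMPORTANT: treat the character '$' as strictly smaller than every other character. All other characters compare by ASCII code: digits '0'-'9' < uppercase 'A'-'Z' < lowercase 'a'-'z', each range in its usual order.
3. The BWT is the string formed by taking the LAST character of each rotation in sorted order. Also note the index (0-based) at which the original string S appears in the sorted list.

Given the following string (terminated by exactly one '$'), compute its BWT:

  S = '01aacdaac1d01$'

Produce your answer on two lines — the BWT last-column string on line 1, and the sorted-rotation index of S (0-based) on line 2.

All 14 rotations (rotation i = S[i:]+S[:i]):
  rot[0] = 01aacdaac1d01$
  rot[1] = 1aacdaac1d01$0
  rot[2] = aacdaac1d01$01
  rot[3] = acdaac1d01$01a
  rot[4] = cdaac1d01$01aa
  rot[5] = daac1d01$01aac
  rot[6] = aac1d01$01aacd
  rot[7] = ac1d01$01aacda
  rot[8] = c1d01$01aacdaa
  rot[9] = 1d01$01aacdaac
  rot[10] = d01$01aacdaac1
  rot[11] = 01$01aacdaac1d
  rot[12] = 1$01aacdaac1d0
  rot[13] = $01aacdaac1d01
Sorted (with $ < everything):
  sorted[0] = $01aacdaac1d01  (last char: '1')
  sorted[1] = 01$01aacdaac1d  (last char: 'd')
  sorted[2] = 01aacdaac1d01$  (last char: '$')
  sorted[3] = 1$01aacdaac1d0  (last char: '0')
  sorted[4] = 1aacdaac1d01$0  (last char: '0')
  sorted[5] = 1d01$01aacdaac  (last char: 'c')
  sorted[6] = aac1d01$01aacd  (last char: 'd')
  sorted[7] = aacdaac1d01$01  (last char: '1')
  sorted[8] = ac1d01$01aacda  (last char: 'a')
  sorted[9] = acdaac1d01$01a  (last char: 'a')
  sorted[10] = c1d01$01aacdaa  (last char: 'a')
  sorted[11] = cdaac1d01$01aa  (last char: 'a')
  sorted[12] = d01$01aacdaac1  (last char: '1')
  sorted[13] = daac1d01$01aac  (last char: 'c')
Last column: 1d$00cd1aaaa1c
Original string S is at sorted index 2

Answer: 1d$00cd1aaaa1c
2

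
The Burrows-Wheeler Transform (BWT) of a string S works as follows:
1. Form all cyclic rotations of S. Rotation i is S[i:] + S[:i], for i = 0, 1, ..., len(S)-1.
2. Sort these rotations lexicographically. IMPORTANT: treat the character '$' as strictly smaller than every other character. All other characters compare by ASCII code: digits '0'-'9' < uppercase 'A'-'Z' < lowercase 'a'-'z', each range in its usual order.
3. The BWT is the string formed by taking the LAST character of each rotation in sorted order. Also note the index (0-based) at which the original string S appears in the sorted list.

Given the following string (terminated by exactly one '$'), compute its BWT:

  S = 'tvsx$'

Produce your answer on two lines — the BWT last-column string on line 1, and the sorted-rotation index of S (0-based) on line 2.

All 5 rotations (rotation i = S[i:]+S[:i]):
  rot[0] = tvsx$
  rot[1] = vsx$t
  rot[2] = sx$tv
  rot[3] = x$tvs
  rot[4] = $tvsx
Sorted (with $ < everything):
  sorted[0] = $tvsx  (last char: 'x')
  sorted[1] = sx$tv  (last char: 'v')
  sorted[2] = tvsx$  (last char: '$')
  sorted[3] = vsx$t  (last char: 't')
  sorted[4] = x$tvs  (last char: 's')
Last column: xv$ts
Original string S is at sorted index 2

Answer: xv$ts
2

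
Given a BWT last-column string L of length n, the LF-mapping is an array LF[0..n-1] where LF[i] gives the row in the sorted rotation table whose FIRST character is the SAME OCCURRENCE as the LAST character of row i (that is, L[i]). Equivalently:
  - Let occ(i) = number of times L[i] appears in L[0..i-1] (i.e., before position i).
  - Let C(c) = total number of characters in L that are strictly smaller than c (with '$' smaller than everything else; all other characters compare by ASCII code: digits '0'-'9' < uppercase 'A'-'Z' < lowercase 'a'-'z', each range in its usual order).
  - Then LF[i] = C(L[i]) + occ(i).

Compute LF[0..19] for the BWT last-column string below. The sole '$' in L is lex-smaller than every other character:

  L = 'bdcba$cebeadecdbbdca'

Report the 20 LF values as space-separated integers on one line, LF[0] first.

Char counts: '$':1, 'a':3, 'b':5, 'c':4, 'd':4, 'e':3
C (first-col start): C('$')=0, C('a')=1, C('b')=4, C('c')=9, C('d')=13, C('e')=17
L[0]='b': occ=0, LF[0]=C('b')+0=4+0=4
L[1]='d': occ=0, LF[1]=C('d')+0=13+0=13
L[2]='c': occ=0, LF[2]=C('c')+0=9+0=9
L[3]='b': occ=1, LF[3]=C('b')+1=4+1=5
L[4]='a': occ=0, LF[4]=C('a')+0=1+0=1
L[5]='$': occ=0, LF[5]=C('$')+0=0+0=0
L[6]='c': occ=1, LF[6]=C('c')+1=9+1=10
L[7]='e': occ=0, LF[7]=C('e')+0=17+0=17
L[8]='b': occ=2, LF[8]=C('b')+2=4+2=6
L[9]='e': occ=1, LF[9]=C('e')+1=17+1=18
L[10]='a': occ=1, LF[10]=C('a')+1=1+1=2
L[11]='d': occ=1, LF[11]=C('d')+1=13+1=14
L[12]='e': occ=2, LF[12]=C('e')+2=17+2=19
L[13]='c': occ=2, LF[13]=C('c')+2=9+2=11
L[14]='d': occ=2, LF[14]=C('d')+2=13+2=15
L[15]='b': occ=3, LF[15]=C('b')+3=4+3=7
L[16]='b': occ=4, LF[16]=C('b')+4=4+4=8
L[17]='d': occ=3, LF[17]=C('d')+3=13+3=16
L[18]='c': occ=3, LF[18]=C('c')+3=9+3=12
L[19]='a': occ=2, LF[19]=C('a')+2=1+2=3

Answer: 4 13 9 5 1 0 10 17 6 18 2 14 19 11 15 7 8 16 12 3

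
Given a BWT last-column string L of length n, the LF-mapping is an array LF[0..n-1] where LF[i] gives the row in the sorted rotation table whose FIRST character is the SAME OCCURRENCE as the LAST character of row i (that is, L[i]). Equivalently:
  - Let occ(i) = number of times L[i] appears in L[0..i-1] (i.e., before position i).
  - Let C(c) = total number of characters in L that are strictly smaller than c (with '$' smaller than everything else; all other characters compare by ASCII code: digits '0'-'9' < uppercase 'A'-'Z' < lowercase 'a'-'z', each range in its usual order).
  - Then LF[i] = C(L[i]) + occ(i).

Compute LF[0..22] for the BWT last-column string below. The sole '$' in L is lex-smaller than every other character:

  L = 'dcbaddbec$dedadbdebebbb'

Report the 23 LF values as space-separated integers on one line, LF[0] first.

Answer: 12 10 3 1 13 14 4 19 11 0 15 20 16 2 17 5 18 21 6 22 7 8 9

Derivation:
Char counts: '$':1, 'a':2, 'b':7, 'c':2, 'd':7, 'e':4
C (first-col start): C('$')=0, C('a')=1, C('b')=3, C('c')=10, C('d')=12, C('e')=19
L[0]='d': occ=0, LF[0]=C('d')+0=12+0=12
L[1]='c': occ=0, LF[1]=C('c')+0=10+0=10
L[2]='b': occ=0, LF[2]=C('b')+0=3+0=3
L[3]='a': occ=0, LF[3]=C('a')+0=1+0=1
L[4]='d': occ=1, LF[4]=C('d')+1=12+1=13
L[5]='d': occ=2, LF[5]=C('d')+2=12+2=14
L[6]='b': occ=1, LF[6]=C('b')+1=3+1=4
L[7]='e': occ=0, LF[7]=C('e')+0=19+0=19
L[8]='c': occ=1, LF[8]=C('c')+1=10+1=11
L[9]='$': occ=0, LF[9]=C('$')+0=0+0=0
L[10]='d': occ=3, LF[10]=C('d')+3=12+3=15
L[11]='e': occ=1, LF[11]=C('e')+1=19+1=20
L[12]='d': occ=4, LF[12]=C('d')+4=12+4=16
L[13]='a': occ=1, LF[13]=C('a')+1=1+1=2
L[14]='d': occ=5, LF[14]=C('d')+5=12+5=17
L[15]='b': occ=2, LF[15]=C('b')+2=3+2=5
L[16]='d': occ=6, LF[16]=C('d')+6=12+6=18
L[17]='e': occ=2, LF[17]=C('e')+2=19+2=21
L[18]='b': occ=3, LF[18]=C('b')+3=3+3=6
L[19]='e': occ=3, LF[19]=C('e')+3=19+3=22
L[20]='b': occ=4, LF[20]=C('b')+4=3+4=7
L[21]='b': occ=5, LF[21]=C('b')+5=3+5=8
L[22]='b': occ=6, LF[22]=C('b')+6=3+6=9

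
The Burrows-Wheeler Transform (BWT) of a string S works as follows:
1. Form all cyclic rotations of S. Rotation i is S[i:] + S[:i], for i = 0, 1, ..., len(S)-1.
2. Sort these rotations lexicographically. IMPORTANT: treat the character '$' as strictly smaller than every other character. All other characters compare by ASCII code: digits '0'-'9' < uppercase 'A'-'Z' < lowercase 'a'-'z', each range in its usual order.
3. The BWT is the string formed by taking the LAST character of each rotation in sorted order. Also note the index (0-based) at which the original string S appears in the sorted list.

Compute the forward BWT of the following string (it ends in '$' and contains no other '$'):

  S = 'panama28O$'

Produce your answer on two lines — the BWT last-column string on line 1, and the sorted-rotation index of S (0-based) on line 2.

Answer: Oa28mnpaa$
9

Derivation:
All 10 rotations (rotation i = S[i:]+S[:i]):
  rot[0] = panama28O$
  rot[1] = anama28O$p
  rot[2] = nama28O$pa
  rot[3] = ama28O$pan
  rot[4] = ma28O$pana
  rot[5] = a28O$panam
  rot[6] = 28O$panama
  rot[7] = 8O$panama2
  rot[8] = O$panama28
  rot[9] = $panama28O
Sorted (with $ < everything):
  sorted[0] = $panama28O  (last char: 'O')
  sorted[1] = 28O$panama  (last char: 'a')
  sorted[2] = 8O$panama2  (last char: '2')
  sorted[3] = O$panama28  (last char: '8')
  sorted[4] = a28O$panam  (last char: 'm')
  sorted[5] = ama28O$pan  (last char: 'n')
  sorted[6] = anama28O$p  (last char: 'p')
  sorted[7] = ma28O$pana  (last char: 'a')
  sorted[8] = nama28O$pa  (last char: 'a')
  sorted[9] = panama28O$  (last char: '$')
Last column: Oa28mnpaa$
Original string S is at sorted index 9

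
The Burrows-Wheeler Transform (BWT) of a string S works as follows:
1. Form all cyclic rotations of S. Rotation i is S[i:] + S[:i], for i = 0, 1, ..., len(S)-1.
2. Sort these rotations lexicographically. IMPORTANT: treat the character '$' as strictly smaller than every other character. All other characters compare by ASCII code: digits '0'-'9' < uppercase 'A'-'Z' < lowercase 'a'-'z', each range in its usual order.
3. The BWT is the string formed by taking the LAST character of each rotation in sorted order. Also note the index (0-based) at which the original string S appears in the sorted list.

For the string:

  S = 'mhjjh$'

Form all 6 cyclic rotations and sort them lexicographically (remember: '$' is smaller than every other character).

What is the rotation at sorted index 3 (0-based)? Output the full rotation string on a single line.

All 6 rotations (rotation i = S[i:]+S[:i]):
  rot[0] = mhjjh$
  rot[1] = hjjh$m
  rot[2] = jjh$mh
  rot[3] = jh$mhj
  rot[4] = h$mhjj
  rot[5] = $mhjjh
Sorted (with $ < everything):
  sorted[0] = $mhjjh
  sorted[1] = h$mhjj
  sorted[2] = hjjh$m
  sorted[3] = jh$mhj
  sorted[4] = jjh$mh
  sorted[5] = mhjjh$
sorted[3] = jh$mhj

Answer: jh$mhj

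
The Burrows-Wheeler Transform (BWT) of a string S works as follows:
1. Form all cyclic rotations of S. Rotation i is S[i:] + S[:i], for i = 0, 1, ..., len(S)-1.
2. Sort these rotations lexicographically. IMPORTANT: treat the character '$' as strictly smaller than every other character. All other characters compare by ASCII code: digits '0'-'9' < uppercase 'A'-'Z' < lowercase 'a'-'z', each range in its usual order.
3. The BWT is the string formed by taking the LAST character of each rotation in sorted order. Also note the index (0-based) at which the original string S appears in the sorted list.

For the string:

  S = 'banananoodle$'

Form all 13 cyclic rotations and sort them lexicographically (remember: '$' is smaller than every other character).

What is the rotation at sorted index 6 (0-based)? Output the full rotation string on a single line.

Answer: e$banananoodl

Derivation:
All 13 rotations (rotation i = S[i:]+S[:i]):
  rot[0] = banananoodle$
  rot[1] = anananoodle$b
  rot[2] = nananoodle$ba
  rot[3] = ananoodle$ban
  rot[4] = nanoodle$bana
  rot[5] = anoodle$banan
  rot[6] = noodle$banana
  rot[7] = oodle$bananan
  rot[8] = odle$bananano
  rot[9] = dle$banananoo
  rot[10] = le$banananood
  rot[11] = e$banananoodl
  rot[12] = $banananoodle
Sorted (with $ < everything):
  sorted[0] = $banananoodle
  sorted[1] = anananoodle$b
  sorted[2] = ananoodle$ban
  sorted[3] = anoodle$banan
  sorted[4] = banananoodle$
  sorted[5] = dle$banananoo
  sorted[6] = e$banananoodl
  sorted[7] = le$banananood
  sorted[8] = nananoodle$ba
  sorted[9] = nanoodle$bana
  sorted[10] = noodle$banana
  sorted[11] = odle$bananano
  sorted[12] = oodle$bananan
sorted[6] = e$banananoodl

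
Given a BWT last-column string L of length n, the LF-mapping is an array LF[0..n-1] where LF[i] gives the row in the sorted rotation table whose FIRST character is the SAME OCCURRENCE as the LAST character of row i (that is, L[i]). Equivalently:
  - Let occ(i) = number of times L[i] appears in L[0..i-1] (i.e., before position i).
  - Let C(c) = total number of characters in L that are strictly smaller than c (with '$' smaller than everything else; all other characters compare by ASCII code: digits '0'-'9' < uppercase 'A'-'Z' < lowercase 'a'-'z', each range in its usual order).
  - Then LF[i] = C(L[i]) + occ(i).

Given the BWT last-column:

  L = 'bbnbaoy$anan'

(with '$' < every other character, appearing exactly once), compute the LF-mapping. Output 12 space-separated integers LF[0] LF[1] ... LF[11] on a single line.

Answer: 4 5 7 6 1 10 11 0 2 8 3 9

Derivation:
Char counts: '$':1, 'a':3, 'b':3, 'n':3, 'o':1, 'y':1
C (first-col start): C('$')=0, C('a')=1, C('b')=4, C('n')=7, C('o')=10, C('y')=11
L[0]='b': occ=0, LF[0]=C('b')+0=4+0=4
L[1]='b': occ=1, LF[1]=C('b')+1=4+1=5
L[2]='n': occ=0, LF[2]=C('n')+0=7+0=7
L[3]='b': occ=2, LF[3]=C('b')+2=4+2=6
L[4]='a': occ=0, LF[4]=C('a')+0=1+0=1
L[5]='o': occ=0, LF[5]=C('o')+0=10+0=10
L[6]='y': occ=0, LF[6]=C('y')+0=11+0=11
L[7]='$': occ=0, LF[7]=C('$')+0=0+0=0
L[8]='a': occ=1, LF[8]=C('a')+1=1+1=2
L[9]='n': occ=1, LF[9]=C('n')+1=7+1=8
L[10]='a': occ=2, LF[10]=C('a')+2=1+2=3
L[11]='n': occ=2, LF[11]=C('n')+2=7+2=9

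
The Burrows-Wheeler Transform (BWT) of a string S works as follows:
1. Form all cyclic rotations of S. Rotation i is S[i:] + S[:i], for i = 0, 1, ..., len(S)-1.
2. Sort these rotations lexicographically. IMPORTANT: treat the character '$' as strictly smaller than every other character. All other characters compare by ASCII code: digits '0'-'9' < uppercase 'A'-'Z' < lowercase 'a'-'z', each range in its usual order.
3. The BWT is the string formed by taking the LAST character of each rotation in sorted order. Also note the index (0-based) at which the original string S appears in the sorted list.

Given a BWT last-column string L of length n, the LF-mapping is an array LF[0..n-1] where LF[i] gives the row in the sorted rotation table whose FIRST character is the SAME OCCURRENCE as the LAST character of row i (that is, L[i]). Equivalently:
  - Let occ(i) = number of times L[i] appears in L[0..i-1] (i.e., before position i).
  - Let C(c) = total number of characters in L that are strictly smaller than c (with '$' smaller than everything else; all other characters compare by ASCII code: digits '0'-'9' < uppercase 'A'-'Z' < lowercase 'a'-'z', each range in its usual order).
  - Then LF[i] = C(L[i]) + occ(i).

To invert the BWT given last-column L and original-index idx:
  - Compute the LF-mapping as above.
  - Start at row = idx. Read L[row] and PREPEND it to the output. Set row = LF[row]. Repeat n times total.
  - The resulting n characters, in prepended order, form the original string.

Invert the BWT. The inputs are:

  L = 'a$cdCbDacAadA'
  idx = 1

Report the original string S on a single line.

Answer: AcAddCDaacba$

Derivation:
LF mapping: 5 0 9 11 3 8 4 6 10 1 7 12 2
Walk LF starting at row 1, prepending L[row]:
  step 1: row=1, L[1]='$', prepend. Next row=LF[1]=0
  step 2: row=0, L[0]='a', prepend. Next row=LF[0]=5
  step 3: row=5, L[5]='b', prepend. Next row=LF[5]=8
  step 4: row=8, L[8]='c', prepend. Next row=LF[8]=10
  step 5: row=10, L[10]='a', prepend. Next row=LF[10]=7
  step 6: row=7, L[7]='a', prepend. Next row=LF[7]=6
  step 7: row=6, L[6]='D', prepend. Next row=LF[6]=4
  step 8: row=4, L[4]='C', prepend. Next row=LF[4]=3
  step 9: row=3, L[3]='d', prepend. Next row=LF[3]=11
  step 10: row=11, L[11]='d', prepend. Next row=LF[11]=12
  step 11: row=12, L[12]='A', prepend. Next row=LF[12]=2
  step 12: row=2, L[2]='c', prepend. Next row=LF[2]=9
  step 13: row=9, L[9]='A', prepend. Next row=LF[9]=1
Reversed output: AcAddCDaacba$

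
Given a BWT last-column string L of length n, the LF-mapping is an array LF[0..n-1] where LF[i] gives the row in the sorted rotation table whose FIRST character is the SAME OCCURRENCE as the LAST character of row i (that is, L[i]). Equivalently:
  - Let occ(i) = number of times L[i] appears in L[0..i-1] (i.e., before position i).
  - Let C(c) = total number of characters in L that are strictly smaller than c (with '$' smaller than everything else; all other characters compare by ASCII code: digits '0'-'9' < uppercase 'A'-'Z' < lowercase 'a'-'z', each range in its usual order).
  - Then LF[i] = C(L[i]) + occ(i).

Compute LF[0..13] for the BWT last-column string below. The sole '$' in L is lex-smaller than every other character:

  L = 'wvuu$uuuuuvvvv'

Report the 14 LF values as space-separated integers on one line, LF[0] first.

Char counts: '$':1, 'u':7, 'v':5, 'w':1
C (first-col start): C('$')=0, C('u')=1, C('v')=8, C('w')=13
L[0]='w': occ=0, LF[0]=C('w')+0=13+0=13
L[1]='v': occ=0, LF[1]=C('v')+0=8+0=8
L[2]='u': occ=0, LF[2]=C('u')+0=1+0=1
L[3]='u': occ=1, LF[3]=C('u')+1=1+1=2
L[4]='$': occ=0, LF[4]=C('$')+0=0+0=0
L[5]='u': occ=2, LF[5]=C('u')+2=1+2=3
L[6]='u': occ=3, LF[6]=C('u')+3=1+3=4
L[7]='u': occ=4, LF[7]=C('u')+4=1+4=5
L[8]='u': occ=5, LF[8]=C('u')+5=1+5=6
L[9]='u': occ=6, LF[9]=C('u')+6=1+6=7
L[10]='v': occ=1, LF[10]=C('v')+1=8+1=9
L[11]='v': occ=2, LF[11]=C('v')+2=8+2=10
L[12]='v': occ=3, LF[12]=C('v')+3=8+3=11
L[13]='v': occ=4, LF[13]=C('v')+4=8+4=12

Answer: 13 8 1 2 0 3 4 5 6 7 9 10 11 12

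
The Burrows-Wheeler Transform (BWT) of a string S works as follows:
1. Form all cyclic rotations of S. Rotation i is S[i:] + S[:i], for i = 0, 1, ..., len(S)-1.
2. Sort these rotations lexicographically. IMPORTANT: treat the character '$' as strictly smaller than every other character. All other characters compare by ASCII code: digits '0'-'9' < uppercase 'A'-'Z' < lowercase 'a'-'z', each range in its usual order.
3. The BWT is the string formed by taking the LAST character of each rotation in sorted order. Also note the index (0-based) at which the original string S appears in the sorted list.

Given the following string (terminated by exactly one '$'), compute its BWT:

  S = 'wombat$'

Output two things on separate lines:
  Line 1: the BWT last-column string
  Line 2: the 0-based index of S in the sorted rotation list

Answer: tbmowa$
6

Derivation:
All 7 rotations (rotation i = S[i:]+S[:i]):
  rot[0] = wombat$
  rot[1] = ombat$w
  rot[2] = mbat$wo
  rot[3] = bat$wom
  rot[4] = at$womb
  rot[5] = t$womba
  rot[6] = $wombat
Sorted (with $ < everything):
  sorted[0] = $wombat  (last char: 't')
  sorted[1] = at$womb  (last char: 'b')
  sorted[2] = bat$wom  (last char: 'm')
  sorted[3] = mbat$wo  (last char: 'o')
  sorted[4] = ombat$w  (last char: 'w')
  sorted[5] = t$womba  (last char: 'a')
  sorted[6] = wombat$  (last char: '$')
Last column: tbmowa$
Original string S is at sorted index 6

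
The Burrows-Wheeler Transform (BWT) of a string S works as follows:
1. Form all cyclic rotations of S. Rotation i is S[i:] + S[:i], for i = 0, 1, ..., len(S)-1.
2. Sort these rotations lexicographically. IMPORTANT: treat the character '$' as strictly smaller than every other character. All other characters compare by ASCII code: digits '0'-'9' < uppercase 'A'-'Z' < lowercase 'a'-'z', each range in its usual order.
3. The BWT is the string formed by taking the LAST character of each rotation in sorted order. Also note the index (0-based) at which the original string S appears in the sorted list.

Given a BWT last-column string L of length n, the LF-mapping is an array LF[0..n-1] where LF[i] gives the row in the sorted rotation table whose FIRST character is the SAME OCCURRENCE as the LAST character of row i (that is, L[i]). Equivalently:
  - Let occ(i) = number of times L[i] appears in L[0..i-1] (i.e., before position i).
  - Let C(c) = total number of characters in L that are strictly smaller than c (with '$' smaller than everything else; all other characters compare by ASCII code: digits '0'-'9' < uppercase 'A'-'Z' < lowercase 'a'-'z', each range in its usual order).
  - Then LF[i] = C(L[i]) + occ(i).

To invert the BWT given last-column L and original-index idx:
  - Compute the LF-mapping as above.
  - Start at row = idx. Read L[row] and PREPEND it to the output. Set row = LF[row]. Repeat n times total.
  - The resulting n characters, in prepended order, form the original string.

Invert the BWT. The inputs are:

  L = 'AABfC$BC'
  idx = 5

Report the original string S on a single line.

LF mapping: 1 2 3 7 5 0 4 6
Walk LF starting at row 5, prepending L[row]:
  step 1: row=5, L[5]='$', prepend. Next row=LF[5]=0
  step 2: row=0, L[0]='A', prepend. Next row=LF[0]=1
  step 3: row=1, L[1]='A', prepend. Next row=LF[1]=2
  step 4: row=2, L[2]='B', prepend. Next row=LF[2]=3
  step 5: row=3, L[3]='f', prepend. Next row=LF[3]=7
  step 6: row=7, L[7]='C', prepend. Next row=LF[7]=6
  step 7: row=6, L[6]='B', prepend. Next row=LF[6]=4
  step 8: row=4, L[4]='C', prepend. Next row=LF[4]=5
Reversed output: CBCfBAA$

Answer: CBCfBAA$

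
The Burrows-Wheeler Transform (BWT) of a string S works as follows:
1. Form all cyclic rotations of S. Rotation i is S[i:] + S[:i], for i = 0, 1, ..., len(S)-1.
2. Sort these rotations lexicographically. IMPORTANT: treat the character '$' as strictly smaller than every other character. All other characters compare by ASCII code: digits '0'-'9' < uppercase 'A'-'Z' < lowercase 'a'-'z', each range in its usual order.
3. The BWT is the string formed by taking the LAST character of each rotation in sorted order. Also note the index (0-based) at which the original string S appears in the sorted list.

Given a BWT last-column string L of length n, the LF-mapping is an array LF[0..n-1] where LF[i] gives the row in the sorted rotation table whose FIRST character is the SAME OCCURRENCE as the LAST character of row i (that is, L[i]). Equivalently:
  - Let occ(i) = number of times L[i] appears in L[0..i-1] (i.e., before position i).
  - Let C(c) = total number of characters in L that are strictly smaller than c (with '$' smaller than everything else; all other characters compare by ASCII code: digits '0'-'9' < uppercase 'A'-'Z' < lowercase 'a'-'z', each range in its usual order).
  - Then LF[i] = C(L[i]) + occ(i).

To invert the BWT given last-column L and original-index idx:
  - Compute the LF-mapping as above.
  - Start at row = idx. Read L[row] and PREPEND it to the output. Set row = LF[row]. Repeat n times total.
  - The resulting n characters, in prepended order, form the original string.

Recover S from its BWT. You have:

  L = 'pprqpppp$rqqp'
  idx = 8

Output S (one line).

Answer: qppppprqqrpp$

Derivation:
LF mapping: 1 2 11 8 3 4 5 6 0 12 9 10 7
Walk LF starting at row 8, prepending L[row]:
  step 1: row=8, L[8]='$', prepend. Next row=LF[8]=0
  step 2: row=0, L[0]='p', prepend. Next row=LF[0]=1
  step 3: row=1, L[1]='p', prepend. Next row=LF[1]=2
  step 4: row=2, L[2]='r', prepend. Next row=LF[2]=11
  step 5: row=11, L[11]='q', prepend. Next row=LF[11]=10
  step 6: row=10, L[10]='q', prepend. Next row=LF[10]=9
  step 7: row=9, L[9]='r', prepend. Next row=LF[9]=12
  step 8: row=12, L[12]='p', prepend. Next row=LF[12]=7
  step 9: row=7, L[7]='p', prepend. Next row=LF[7]=6
  step 10: row=6, L[6]='p', prepend. Next row=LF[6]=5
  step 11: row=5, L[5]='p', prepend. Next row=LF[5]=4
  step 12: row=4, L[4]='p', prepend. Next row=LF[4]=3
  step 13: row=3, L[3]='q', prepend. Next row=LF[3]=8
Reversed output: qppppprqqrpp$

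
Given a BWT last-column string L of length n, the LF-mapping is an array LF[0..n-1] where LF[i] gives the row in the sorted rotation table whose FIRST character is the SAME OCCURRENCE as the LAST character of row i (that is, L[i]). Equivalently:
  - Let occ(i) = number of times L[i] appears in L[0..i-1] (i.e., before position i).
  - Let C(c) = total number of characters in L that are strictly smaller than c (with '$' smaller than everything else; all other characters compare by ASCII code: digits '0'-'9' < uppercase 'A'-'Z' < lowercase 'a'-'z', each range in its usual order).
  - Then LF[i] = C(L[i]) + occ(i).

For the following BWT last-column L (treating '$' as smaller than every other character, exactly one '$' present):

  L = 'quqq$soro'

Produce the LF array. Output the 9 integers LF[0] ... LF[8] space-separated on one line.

Answer: 3 8 4 5 0 7 1 6 2

Derivation:
Char counts: '$':1, 'o':2, 'q':3, 'r':1, 's':1, 'u':1
C (first-col start): C('$')=0, C('o')=1, C('q')=3, C('r')=6, C('s')=7, C('u')=8
L[0]='q': occ=0, LF[0]=C('q')+0=3+0=3
L[1]='u': occ=0, LF[1]=C('u')+0=8+0=8
L[2]='q': occ=1, LF[2]=C('q')+1=3+1=4
L[3]='q': occ=2, LF[3]=C('q')+2=3+2=5
L[4]='$': occ=0, LF[4]=C('$')+0=0+0=0
L[5]='s': occ=0, LF[5]=C('s')+0=7+0=7
L[6]='o': occ=0, LF[6]=C('o')+0=1+0=1
L[7]='r': occ=0, LF[7]=C('r')+0=6+0=6
L[8]='o': occ=1, LF[8]=C('o')+1=1+1=2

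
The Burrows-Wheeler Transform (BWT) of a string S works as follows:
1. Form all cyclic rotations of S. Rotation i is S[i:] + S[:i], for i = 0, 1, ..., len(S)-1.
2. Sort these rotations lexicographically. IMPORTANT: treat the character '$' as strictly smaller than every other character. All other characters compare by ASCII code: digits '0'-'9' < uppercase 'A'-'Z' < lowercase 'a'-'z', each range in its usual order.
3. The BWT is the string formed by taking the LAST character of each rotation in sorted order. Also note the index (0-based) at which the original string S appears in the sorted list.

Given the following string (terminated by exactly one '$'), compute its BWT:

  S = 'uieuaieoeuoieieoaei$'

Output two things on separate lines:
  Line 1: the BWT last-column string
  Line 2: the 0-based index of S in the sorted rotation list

Answer: iouaiiiioeoeaueeue$e
18

Derivation:
All 20 rotations (rotation i = S[i:]+S[:i]):
  rot[0] = uieuaieoeuoieieoaei$
  rot[1] = ieuaieoeuoieieoaei$u
  rot[2] = euaieoeuoieieoaei$ui
  rot[3] = uaieoeuoieieoaei$uie
  rot[4] = aieoeuoieieoaei$uieu
  rot[5] = ieoeuoieieoaei$uieua
  rot[6] = eoeuoieieoaei$uieuai
  rot[7] = oeuoieieoaei$uieuaie
  rot[8] = euoieieoaei$uieuaieo
  rot[9] = uoieieoaei$uieuaieoe
  rot[10] = oieieoaei$uieuaieoeu
  rot[11] = ieieoaei$uieuaieoeuo
  rot[12] = eieoaei$uieuaieoeuoi
  rot[13] = ieoaei$uieuaieoeuoie
  rot[14] = eoaei$uieuaieoeuoiei
  rot[15] = oaei$uieuaieoeuoieie
  rot[16] = aei$uieuaieoeuoieieo
  rot[17] = ei$uieuaieoeuoieieoa
  rot[18] = i$uieuaieoeuoieieoae
  rot[19] = $uieuaieoeuoieieoaei
Sorted (with $ < everything):
  sorted[0] = $uieuaieoeuoieieoaei  (last char: 'i')
  sorted[1] = aei$uieuaieoeuoieieo  (last char: 'o')
  sorted[2] = aieoeuoieieoaei$uieu  (last char: 'u')
  sorted[3] = ei$uieuaieoeuoieieoa  (last char: 'a')
  sorted[4] = eieoaei$uieuaieoeuoi  (last char: 'i')
  sorted[5] = eoaei$uieuaieoeuoiei  (last char: 'i')
  sorted[6] = eoeuoieieoaei$uieuai  (last char: 'i')
  sorted[7] = euaieoeuoieieoaei$ui  (last char: 'i')
  sorted[8] = euoieieoaei$uieuaieo  (last char: 'o')
  sorted[9] = i$uieuaieoeuoieieoae  (last char: 'e')
  sorted[10] = ieieoaei$uieuaieoeuo  (last char: 'o')
  sorted[11] = ieoaei$uieuaieoeuoie  (last char: 'e')
  sorted[12] = ieoeuoieieoaei$uieua  (last char: 'a')
  sorted[13] = ieuaieoeuoieieoaei$u  (last char: 'u')
  sorted[14] = oaei$uieuaieoeuoieie  (last char: 'e')
  sorted[15] = oeuoieieoaei$uieuaie  (last char: 'e')
  sorted[16] = oieieoaei$uieuaieoeu  (last char: 'u')
  sorted[17] = uaieoeuoieieoaei$uie  (last char: 'e')
  sorted[18] = uieuaieoeuoieieoaei$  (last char: '$')
  sorted[19] = uoieieoaei$uieuaieoe  (last char: 'e')
Last column: iouaiiiioeoeaueeue$e
Original string S is at sorted index 18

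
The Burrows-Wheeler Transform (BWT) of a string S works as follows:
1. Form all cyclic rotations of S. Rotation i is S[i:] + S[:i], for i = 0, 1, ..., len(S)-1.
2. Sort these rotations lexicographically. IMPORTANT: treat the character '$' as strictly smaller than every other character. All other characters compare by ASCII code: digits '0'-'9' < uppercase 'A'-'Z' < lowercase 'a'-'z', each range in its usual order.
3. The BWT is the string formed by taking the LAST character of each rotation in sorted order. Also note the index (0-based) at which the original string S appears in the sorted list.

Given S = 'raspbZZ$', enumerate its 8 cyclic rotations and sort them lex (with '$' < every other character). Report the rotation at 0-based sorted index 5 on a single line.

Answer: pbZZ$ras

Derivation:
All 8 rotations (rotation i = S[i:]+S[:i]):
  rot[0] = raspbZZ$
  rot[1] = aspbZZ$r
  rot[2] = spbZZ$ra
  rot[3] = pbZZ$ras
  rot[4] = bZZ$rasp
  rot[5] = ZZ$raspb
  rot[6] = Z$raspbZ
  rot[7] = $raspbZZ
Sorted (with $ < everything):
  sorted[0] = $raspbZZ
  sorted[1] = Z$raspbZ
  sorted[2] = ZZ$raspb
  sorted[3] = aspbZZ$r
  sorted[4] = bZZ$rasp
  sorted[5] = pbZZ$ras
  sorted[6] = raspbZZ$
  sorted[7] = spbZZ$ra
sorted[5] = pbZZ$ras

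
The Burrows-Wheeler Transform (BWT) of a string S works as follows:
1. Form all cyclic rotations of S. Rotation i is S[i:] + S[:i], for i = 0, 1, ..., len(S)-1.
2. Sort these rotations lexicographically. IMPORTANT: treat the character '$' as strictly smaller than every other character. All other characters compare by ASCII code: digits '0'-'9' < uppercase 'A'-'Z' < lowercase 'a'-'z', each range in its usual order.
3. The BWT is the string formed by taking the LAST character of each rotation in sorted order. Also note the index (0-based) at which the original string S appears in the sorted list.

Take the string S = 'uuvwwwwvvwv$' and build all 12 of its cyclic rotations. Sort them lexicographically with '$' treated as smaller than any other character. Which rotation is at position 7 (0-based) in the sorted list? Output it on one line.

All 12 rotations (rotation i = S[i:]+S[:i]):
  rot[0] = uuvwwwwvvwv$
  rot[1] = uvwwwwvvwv$u
  rot[2] = vwwwwvvwv$uu
  rot[3] = wwwwvvwv$uuv
  rot[4] = wwwvvwv$uuvw
  rot[5] = wwvvwv$uuvww
  rot[6] = wvvwv$uuvwww
  rot[7] = vvwv$uuvwwww
  rot[8] = vwv$uuvwwwwv
  rot[9] = wv$uuvwwwwvv
  rot[10] = v$uuvwwwwvvw
  rot[11] = $uuvwwwwvvwv
Sorted (with $ < everything):
  sorted[0] = $uuvwwwwvvwv
  sorted[1] = uuvwwwwvvwv$
  sorted[2] = uvwwwwvvwv$u
  sorted[3] = v$uuvwwwwvvw
  sorted[4] = vvwv$uuvwwww
  sorted[5] = vwv$uuvwwwwv
  sorted[6] = vwwwwvvwv$uu
  sorted[7] = wv$uuvwwwwvv
  sorted[8] = wvvwv$uuvwww
  sorted[9] = wwvvwv$uuvww
  sorted[10] = wwwvvwv$uuvw
  sorted[11] = wwwwvvwv$uuv
sorted[7] = wv$uuvwwwwvv

Answer: wv$uuvwwwwvv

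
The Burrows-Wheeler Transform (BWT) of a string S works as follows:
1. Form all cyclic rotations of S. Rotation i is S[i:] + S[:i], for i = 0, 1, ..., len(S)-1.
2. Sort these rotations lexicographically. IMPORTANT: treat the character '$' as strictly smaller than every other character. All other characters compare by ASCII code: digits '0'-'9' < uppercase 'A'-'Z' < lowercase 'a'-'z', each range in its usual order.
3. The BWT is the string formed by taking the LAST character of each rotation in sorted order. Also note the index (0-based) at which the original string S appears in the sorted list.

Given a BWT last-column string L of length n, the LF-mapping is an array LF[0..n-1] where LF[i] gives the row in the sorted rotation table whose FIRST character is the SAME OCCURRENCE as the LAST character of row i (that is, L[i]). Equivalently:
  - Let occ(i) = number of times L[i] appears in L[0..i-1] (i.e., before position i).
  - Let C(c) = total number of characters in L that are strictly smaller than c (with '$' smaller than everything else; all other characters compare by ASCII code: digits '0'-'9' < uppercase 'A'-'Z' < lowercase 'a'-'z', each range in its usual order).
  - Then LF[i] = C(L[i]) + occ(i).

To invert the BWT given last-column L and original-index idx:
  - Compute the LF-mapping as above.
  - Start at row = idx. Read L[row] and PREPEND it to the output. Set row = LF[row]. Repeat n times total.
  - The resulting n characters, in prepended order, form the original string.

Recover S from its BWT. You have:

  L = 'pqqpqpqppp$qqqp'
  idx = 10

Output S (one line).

Answer: qppqqqqpqpppqp$

Derivation:
LF mapping: 1 8 9 2 10 3 11 4 5 6 0 12 13 14 7
Walk LF starting at row 10, prepending L[row]:
  step 1: row=10, L[10]='$', prepend. Next row=LF[10]=0
  step 2: row=0, L[0]='p', prepend. Next row=LF[0]=1
  step 3: row=1, L[1]='q', prepend. Next row=LF[1]=8
  step 4: row=8, L[8]='p', prepend. Next row=LF[8]=5
  step 5: row=5, L[5]='p', prepend. Next row=LF[5]=3
  step 6: row=3, L[3]='p', prepend. Next row=LF[3]=2
  step 7: row=2, L[2]='q', prepend. Next row=LF[2]=9
  step 8: row=9, L[9]='p', prepend. Next row=LF[9]=6
  step 9: row=6, L[6]='q', prepend. Next row=LF[6]=11
  step 10: row=11, L[11]='q', prepend. Next row=LF[11]=12
  step 11: row=12, L[12]='q', prepend. Next row=LF[12]=13
  step 12: row=13, L[13]='q', prepend. Next row=LF[13]=14
  step 13: row=14, L[14]='p', prepend. Next row=LF[14]=7
  step 14: row=7, L[7]='p', prepend. Next row=LF[7]=4
  step 15: row=4, L[4]='q', prepend. Next row=LF[4]=10
Reversed output: qppqqqqpqpppqp$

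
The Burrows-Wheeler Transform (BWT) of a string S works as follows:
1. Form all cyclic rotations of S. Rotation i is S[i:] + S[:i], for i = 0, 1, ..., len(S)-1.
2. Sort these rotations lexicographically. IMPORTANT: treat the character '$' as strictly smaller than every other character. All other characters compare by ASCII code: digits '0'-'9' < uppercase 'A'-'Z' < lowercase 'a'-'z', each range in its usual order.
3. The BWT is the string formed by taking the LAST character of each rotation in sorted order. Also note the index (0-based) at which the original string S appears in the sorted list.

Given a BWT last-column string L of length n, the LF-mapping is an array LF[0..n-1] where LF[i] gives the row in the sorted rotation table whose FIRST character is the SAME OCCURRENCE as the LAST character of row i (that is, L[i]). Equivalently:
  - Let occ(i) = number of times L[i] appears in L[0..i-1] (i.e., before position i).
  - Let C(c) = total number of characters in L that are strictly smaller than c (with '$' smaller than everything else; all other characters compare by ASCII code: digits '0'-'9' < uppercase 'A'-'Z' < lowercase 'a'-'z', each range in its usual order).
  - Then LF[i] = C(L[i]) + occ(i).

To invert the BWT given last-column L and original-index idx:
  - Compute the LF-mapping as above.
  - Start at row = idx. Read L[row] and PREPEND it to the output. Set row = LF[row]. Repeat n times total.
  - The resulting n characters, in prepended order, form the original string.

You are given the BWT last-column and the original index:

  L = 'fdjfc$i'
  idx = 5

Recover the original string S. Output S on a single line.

LF mapping: 3 2 6 4 1 0 5
Walk LF starting at row 5, prepending L[row]:
  step 1: row=5, L[5]='$', prepend. Next row=LF[5]=0
  step 2: row=0, L[0]='f', prepend. Next row=LF[0]=3
  step 3: row=3, L[3]='f', prepend. Next row=LF[3]=4
  step 4: row=4, L[4]='c', prepend. Next row=LF[4]=1
  step 5: row=1, L[1]='d', prepend. Next row=LF[1]=2
  step 6: row=2, L[2]='j', prepend. Next row=LF[2]=6
  step 7: row=6, L[6]='i', prepend. Next row=LF[6]=5
Reversed output: ijdcff$

Answer: ijdcff$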